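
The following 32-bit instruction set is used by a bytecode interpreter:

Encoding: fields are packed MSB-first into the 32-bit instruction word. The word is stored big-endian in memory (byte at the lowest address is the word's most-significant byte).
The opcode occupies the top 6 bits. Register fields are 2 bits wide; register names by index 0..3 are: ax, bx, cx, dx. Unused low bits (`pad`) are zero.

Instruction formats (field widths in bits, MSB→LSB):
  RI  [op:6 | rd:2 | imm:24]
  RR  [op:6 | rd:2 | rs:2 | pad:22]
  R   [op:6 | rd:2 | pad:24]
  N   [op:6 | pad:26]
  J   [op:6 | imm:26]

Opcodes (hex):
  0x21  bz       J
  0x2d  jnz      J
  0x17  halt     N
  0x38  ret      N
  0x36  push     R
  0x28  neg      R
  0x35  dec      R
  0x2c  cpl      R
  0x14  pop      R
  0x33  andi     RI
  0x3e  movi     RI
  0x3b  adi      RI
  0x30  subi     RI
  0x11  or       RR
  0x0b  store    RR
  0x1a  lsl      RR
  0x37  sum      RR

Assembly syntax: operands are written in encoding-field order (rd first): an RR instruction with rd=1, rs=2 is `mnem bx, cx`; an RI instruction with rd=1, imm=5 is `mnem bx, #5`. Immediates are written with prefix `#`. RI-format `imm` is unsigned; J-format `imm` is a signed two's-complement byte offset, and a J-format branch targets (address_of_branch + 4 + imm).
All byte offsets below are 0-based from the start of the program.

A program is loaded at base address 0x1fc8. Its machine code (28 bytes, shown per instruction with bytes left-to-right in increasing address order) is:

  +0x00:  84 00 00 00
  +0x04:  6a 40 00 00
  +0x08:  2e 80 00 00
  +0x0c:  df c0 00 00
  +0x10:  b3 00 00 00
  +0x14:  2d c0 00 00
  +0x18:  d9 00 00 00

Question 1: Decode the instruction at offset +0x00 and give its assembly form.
+0x00: 84 00 00 00 ⇒ word 0x84000000 (big)
  opcode bits[31:26]=0x21: bz/J
  [25:0] imm=0 = #0

bz #0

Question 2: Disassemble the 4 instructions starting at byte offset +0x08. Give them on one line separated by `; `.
store cx, cx; sum dx, dx; cpl dx; store bx, dx

off 0x08: read 2e 80 00 00 as big → 0x2e800000
  top 6b → 0xb → store [RR]
  [25:24] rd=2 = cx
  [23:22] rs=2 = cx
off 0x0c: read df c0 00 00 as big → 0xdfc00000
  top 6b → 0x37 → sum [RR]
  [25:24] rd=3 = dx
  [23:22] rs=3 = dx
off 0x10: read b3 00 00 00 as big → 0xb3000000
  top 6b → 0x2c → cpl [R]
  [25:24] rd=3 = dx
off 0x14: read 2d c0 00 00 as big → 0x2dc00000
  top 6b → 0xb → store [RR]
  [25:24] rd=1 = bx
  [23:22] rs=3 = dx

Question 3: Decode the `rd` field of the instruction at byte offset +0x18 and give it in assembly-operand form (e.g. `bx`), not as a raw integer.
bx

+0x18: d9 00 00 00 ⇒ word 0xd9000000 (big)
  top 6b → 0x36 → push [R]
  rd: (w>>24)&0x3=0x1 → bx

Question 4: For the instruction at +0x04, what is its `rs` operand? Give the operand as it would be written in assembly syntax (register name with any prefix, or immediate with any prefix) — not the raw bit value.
bx

+0x04: 6a 40 00 00 ⇒ word 0x6a400000 (big)
  op=0x6a400000>>26=0x1a ⇒ lsl (RR)
  rd: (w>>24)&0x3=0x2 → cx
  rs: (w>>22)&0x3=0x1 → bx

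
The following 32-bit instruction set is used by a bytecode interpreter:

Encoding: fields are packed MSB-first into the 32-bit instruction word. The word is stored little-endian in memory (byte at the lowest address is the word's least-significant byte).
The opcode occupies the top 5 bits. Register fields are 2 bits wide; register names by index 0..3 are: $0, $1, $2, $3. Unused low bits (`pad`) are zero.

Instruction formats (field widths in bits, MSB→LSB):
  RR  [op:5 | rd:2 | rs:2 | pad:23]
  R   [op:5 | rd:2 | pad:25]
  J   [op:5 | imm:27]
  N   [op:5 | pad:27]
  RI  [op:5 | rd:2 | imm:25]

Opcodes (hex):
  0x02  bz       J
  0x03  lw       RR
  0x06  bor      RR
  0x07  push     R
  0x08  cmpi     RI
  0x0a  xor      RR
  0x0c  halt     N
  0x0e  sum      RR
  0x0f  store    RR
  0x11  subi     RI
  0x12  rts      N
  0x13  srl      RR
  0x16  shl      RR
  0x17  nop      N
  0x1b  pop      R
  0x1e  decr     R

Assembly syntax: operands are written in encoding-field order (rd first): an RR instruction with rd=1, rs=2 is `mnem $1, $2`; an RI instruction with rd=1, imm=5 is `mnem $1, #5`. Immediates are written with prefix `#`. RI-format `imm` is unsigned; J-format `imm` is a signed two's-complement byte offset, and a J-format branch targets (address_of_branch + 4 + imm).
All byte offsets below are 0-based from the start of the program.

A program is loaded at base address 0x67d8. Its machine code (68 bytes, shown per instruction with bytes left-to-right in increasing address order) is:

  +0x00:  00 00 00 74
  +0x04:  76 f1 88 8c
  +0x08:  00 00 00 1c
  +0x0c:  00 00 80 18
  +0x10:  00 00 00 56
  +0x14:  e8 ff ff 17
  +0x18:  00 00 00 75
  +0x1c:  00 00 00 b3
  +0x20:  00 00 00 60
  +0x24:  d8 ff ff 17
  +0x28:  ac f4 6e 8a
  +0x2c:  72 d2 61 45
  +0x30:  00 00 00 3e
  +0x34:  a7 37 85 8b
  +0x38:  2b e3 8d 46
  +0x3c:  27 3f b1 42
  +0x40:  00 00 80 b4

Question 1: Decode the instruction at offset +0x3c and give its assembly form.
cmpi $1, #11616039

@+3c  little-endian(27 3f b1 42) = 0x42b13f27
  opcode bits[31:27]=0x8: cmpi/RI
  [26:25] rd=1 = $1
  [24:0] imm=11616039 = #11616039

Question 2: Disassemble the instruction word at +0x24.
bz #-40

@+24  little-endian(d8 ff ff 17) = 0x17ffffd8
  opcode bits[31:27]=0x2: bz/J
  [26:0] imm=134217688 (s27→-40) = #-40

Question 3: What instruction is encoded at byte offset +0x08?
[08] 00 00 00 1c → 0x1c000000
  top 5b → 0x3 → lw [RR]
  rd@[26:25]=0x2 ⇒ $2
  rs@[24:23]=0x0 ⇒ $0

lw $2, $0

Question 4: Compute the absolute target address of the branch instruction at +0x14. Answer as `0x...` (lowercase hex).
0x67d8

@+14  little-endian(e8 ff ff 17) = 0x17ffffe8
  op=0x17ffffe8>>27=0x2 ⇒ bz (J)
  imm: (w>>0)&0x7ffffff=0x7ffffe8 (s27→-24) → #-24
  target = base 0x67d8 + off 0x14 + 4 + imm -24 = 0x67d8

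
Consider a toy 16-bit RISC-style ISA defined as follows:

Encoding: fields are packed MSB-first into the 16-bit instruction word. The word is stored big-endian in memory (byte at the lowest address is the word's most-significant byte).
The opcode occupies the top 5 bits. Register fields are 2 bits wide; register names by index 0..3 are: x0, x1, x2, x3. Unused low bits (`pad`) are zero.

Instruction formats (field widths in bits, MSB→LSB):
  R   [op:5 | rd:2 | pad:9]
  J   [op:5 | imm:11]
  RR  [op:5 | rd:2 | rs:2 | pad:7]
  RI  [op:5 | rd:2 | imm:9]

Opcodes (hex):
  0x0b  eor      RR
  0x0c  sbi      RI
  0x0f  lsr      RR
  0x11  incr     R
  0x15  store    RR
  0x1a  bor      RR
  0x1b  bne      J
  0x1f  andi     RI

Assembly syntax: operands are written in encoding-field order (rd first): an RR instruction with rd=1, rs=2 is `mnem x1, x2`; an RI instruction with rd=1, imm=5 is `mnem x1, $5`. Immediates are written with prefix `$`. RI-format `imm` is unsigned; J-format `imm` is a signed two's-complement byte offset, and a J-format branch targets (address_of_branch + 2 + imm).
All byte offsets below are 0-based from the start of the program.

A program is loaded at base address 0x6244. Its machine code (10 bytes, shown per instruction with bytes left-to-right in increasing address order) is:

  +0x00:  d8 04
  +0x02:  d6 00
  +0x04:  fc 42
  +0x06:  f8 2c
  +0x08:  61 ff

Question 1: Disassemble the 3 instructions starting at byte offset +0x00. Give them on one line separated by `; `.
[00] d8 04 → 0xd804
  top 5b → 0x1b → bne [J]
  [10:0] imm=4 = $4
[02] d6 00 → 0xd600
  top 5b → 0x1a → bor [RR]
  [10:9] rd=3 = x3
  [8:7] rs=0 = x0
[04] fc 42 → 0xfc42
  top 5b → 0x1f → andi [RI]
  [10:9] rd=2 = x2
  [8:0] imm=66 = $66

bne $4; bor x3, x0; andi x2, $66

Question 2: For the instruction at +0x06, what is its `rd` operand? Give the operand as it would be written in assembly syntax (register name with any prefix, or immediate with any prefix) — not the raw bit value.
x0

off 0x06: read f8 2c as big → 0xf82c
  op=0xf82c>>11=0x1f ⇒ andi (RI)
  rd@[10:9]=0x0 ⇒ x0
  imm@[8:0]=0x2c ⇒ $44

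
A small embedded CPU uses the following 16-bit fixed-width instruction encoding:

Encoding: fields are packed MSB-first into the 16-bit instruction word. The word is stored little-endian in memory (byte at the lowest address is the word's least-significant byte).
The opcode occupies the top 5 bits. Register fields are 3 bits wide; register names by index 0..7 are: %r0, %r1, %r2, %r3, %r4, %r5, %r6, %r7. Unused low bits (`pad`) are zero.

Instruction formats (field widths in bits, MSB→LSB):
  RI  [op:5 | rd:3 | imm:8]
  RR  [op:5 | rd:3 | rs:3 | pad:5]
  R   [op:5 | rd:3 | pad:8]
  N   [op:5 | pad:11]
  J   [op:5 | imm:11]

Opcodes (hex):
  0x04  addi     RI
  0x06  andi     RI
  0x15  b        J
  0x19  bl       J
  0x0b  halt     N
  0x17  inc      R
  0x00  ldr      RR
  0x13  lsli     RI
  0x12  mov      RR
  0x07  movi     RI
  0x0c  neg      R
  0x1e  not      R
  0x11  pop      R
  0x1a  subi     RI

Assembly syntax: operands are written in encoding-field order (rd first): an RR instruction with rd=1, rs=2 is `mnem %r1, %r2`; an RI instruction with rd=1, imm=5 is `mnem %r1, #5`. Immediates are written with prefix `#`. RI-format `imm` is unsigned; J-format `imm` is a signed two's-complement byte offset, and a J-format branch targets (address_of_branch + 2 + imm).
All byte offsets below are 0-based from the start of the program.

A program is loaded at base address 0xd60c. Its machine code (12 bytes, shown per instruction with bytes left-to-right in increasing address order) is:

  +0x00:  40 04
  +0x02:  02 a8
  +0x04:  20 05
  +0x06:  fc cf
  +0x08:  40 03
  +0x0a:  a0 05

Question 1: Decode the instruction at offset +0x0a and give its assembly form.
[0a] a0 05 → 0x05a0
  top 5b → 0x0 → ldr [RR]
  rd@[10:8]=0x5 ⇒ %r5
  rs@[7:5]=0x5 ⇒ %r5

ldr %r5, %r5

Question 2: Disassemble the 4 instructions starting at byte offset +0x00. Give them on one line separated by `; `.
off 0x00: read 40 04 as little → 0x0440
  top 5b → 0x0 → ldr [RR]
  rd@[10:8]=0x4 ⇒ %r4
  rs@[7:5]=0x2 ⇒ %r2
off 0x02: read 02 a8 as little → 0xa802
  top 5b → 0x15 → b [J]
  imm@[10:0]=0x2 ⇒ #2
off 0x04: read 20 05 as little → 0x0520
  top 5b → 0x0 → ldr [RR]
  rd@[10:8]=0x5 ⇒ %r5
  rs@[7:5]=0x1 ⇒ %r1
off 0x06: read fc cf as little → 0xcffc
  top 5b → 0x19 → bl [J]
  imm@[10:0]=0x7fc (s11→-4) ⇒ #-4

ldr %r4, %r2; b #2; ldr %r5, %r1; bl #-4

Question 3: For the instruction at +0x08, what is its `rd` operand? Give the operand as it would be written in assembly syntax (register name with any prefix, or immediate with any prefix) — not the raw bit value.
[08] 40 03 → 0x0340
  op=0x0340>>11=0x0 ⇒ ldr (RR)
  rd: (w>>8)&0x7=0x3 → %r3
  rs: (w>>5)&0x7=0x2 → %r2

%r3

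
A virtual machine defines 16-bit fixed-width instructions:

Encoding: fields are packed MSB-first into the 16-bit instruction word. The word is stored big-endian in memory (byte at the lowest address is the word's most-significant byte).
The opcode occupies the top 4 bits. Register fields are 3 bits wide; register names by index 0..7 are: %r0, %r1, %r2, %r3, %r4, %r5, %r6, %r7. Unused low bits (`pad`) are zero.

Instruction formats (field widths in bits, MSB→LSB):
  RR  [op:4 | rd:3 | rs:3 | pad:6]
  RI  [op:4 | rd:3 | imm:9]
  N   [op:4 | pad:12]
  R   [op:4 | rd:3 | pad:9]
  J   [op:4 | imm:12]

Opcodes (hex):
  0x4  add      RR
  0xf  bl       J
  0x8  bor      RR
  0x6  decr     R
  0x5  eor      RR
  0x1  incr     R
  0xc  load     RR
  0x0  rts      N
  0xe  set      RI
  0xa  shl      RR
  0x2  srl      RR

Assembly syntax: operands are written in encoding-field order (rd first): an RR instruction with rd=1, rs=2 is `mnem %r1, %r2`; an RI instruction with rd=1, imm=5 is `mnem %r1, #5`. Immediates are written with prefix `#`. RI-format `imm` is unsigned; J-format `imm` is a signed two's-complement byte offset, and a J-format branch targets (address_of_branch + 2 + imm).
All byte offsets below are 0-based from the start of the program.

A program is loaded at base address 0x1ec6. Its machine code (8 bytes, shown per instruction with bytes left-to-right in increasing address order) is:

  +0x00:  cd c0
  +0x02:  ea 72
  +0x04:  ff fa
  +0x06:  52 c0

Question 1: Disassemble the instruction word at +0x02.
set %r5, #114

+0x02: ea 72 ⇒ word 0xea72 (big)
  opcode bits[15:12]=0xe: set/RI
  rd@[11:9]=0x5 ⇒ %r5
  imm@[8:0]=0x72 ⇒ #114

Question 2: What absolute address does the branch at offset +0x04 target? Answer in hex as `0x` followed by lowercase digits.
0x1ec6

+0x04: ff fa ⇒ word 0xfffa (big)
  top 4b → 0xf → bl [J]
  [11:0] imm=4090 (s12→-6) = #-6
  target = base 0x1ec6 + off 0x04 + 2 + imm -6 = 0x1ec6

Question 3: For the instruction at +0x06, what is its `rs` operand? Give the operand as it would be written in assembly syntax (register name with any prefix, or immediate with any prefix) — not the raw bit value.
off 0x06: read 52 c0 as big → 0x52c0
  op=0x52c0>>12=0x5 ⇒ eor (RR)
  rd: (w>>9)&0x7=0x1 → %r1
  rs: (w>>6)&0x7=0x3 → %r3

%r3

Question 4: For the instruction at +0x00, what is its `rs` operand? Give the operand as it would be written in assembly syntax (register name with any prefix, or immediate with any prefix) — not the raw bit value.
[00] cd c0 → 0xcdc0
  opcode bits[15:12]=0xc: load/RR
  rd@[11:9]=0x6 ⇒ %r6
  rs@[8:6]=0x7 ⇒ %r7

%r7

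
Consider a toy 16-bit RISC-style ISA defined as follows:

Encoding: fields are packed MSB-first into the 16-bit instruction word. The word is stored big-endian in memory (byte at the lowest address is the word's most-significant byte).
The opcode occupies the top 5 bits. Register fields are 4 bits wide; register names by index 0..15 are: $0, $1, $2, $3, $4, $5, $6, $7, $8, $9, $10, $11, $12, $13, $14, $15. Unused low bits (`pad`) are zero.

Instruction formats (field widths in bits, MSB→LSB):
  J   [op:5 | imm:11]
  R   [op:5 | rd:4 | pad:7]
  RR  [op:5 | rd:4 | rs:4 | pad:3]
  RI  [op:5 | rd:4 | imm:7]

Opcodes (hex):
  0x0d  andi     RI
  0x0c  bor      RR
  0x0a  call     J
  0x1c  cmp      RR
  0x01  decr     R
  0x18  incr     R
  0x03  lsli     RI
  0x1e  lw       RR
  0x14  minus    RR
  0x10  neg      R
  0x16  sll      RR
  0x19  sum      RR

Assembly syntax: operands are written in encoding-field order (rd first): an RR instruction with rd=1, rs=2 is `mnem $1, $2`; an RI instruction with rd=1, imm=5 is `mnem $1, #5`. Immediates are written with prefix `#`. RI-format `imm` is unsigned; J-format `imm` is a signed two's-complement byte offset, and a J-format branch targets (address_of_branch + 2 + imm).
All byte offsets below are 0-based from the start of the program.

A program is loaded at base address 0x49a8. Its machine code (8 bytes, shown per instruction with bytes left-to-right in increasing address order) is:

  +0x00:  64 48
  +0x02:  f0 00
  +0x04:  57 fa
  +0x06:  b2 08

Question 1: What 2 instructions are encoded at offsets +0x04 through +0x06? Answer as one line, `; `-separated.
+0x04: 57 fa ⇒ word 0x57fa (big)
  opcode bits[15:11]=0xa: call/J
  [10:0] imm=2042 (s11→-6) = #-6
+0x06: b2 08 ⇒ word 0xb208 (big)
  opcode bits[15:11]=0x16: sll/RR
  [10:7] rd=4 = $4
  [6:3] rs=1 = $1

call #-6; sll $4, $1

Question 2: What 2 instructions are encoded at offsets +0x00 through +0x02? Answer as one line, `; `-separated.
bor $8, $9; lw $0, $0

[00] 64 48 → 0x6448
  top 5b → 0xc → bor [RR]
  rd@[10:7]=0x8 ⇒ $8
  rs@[6:3]=0x9 ⇒ $9
[02] f0 00 → 0xf000
  top 5b → 0x1e → lw [RR]
  rd@[10:7]=0x0 ⇒ $0
  rs@[6:3]=0x0 ⇒ $0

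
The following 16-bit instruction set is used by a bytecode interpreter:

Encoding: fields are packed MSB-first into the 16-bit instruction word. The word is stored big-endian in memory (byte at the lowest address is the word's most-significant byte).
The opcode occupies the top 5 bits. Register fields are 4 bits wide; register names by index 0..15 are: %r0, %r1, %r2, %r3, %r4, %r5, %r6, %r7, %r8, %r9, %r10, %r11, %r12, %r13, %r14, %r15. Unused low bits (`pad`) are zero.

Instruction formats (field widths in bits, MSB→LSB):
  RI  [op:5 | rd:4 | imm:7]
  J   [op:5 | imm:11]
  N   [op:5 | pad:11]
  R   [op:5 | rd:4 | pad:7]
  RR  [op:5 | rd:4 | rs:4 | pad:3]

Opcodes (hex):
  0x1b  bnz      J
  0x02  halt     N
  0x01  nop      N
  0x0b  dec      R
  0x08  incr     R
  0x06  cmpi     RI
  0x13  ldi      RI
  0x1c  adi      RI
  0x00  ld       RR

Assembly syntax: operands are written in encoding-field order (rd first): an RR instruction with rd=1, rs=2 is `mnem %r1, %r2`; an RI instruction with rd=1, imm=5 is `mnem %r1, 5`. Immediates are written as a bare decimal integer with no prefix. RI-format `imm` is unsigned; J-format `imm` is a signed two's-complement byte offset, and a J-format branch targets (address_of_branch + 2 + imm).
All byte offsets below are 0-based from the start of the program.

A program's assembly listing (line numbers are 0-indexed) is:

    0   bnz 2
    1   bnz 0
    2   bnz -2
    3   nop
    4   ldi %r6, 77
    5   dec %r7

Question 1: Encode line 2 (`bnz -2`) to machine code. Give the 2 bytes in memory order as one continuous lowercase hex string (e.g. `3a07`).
line 2 (bnz): pack op=0x1b:5|imm=-2:11 = 0xdffe; big→ df fe

dffe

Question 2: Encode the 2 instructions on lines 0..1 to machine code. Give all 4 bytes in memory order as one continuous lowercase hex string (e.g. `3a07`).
d802d800

L0: bnz op=0x1b:5|imm=2:11 ⇒ 0xd802 ⇒ big d8 02
L1: bnz op=0x1b:5|imm=0:11 ⇒ 0xd800 ⇒ big d8 00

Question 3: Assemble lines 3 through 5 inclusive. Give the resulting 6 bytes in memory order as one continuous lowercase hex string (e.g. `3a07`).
L3: nop op=0x1:5|pad=0:11 ⇒ 0x0800 ⇒ big 08 00
L4: ldi op=0x13:5|rd=6:4|imm=77:7 ⇒ 0x9b4d ⇒ big 9b 4d
L5: dec op=0xb:5|rd=7:4|pad=0:7 ⇒ 0x5b80 ⇒ big 5b 80

08009b4d5b80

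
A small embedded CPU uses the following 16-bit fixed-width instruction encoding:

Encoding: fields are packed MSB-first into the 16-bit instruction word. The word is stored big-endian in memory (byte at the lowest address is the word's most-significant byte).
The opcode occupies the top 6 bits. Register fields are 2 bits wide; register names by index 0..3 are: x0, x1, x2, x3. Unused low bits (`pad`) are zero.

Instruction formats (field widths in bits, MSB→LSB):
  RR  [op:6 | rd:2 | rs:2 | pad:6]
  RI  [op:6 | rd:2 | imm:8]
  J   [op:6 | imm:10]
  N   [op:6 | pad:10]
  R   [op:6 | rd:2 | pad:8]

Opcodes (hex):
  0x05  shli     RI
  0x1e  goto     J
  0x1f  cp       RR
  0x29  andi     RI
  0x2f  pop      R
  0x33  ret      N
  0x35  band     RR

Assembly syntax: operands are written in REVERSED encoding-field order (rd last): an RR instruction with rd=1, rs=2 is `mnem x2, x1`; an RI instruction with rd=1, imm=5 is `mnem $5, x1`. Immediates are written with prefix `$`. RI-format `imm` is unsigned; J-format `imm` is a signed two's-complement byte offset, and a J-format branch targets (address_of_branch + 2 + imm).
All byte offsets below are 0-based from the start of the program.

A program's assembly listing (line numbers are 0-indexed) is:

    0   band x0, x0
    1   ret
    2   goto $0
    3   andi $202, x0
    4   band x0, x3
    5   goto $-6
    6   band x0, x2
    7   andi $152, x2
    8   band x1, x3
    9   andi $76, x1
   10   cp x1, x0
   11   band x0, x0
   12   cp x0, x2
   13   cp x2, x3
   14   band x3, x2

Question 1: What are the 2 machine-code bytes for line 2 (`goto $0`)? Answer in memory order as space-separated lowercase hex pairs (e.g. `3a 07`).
line 2 (goto): pack op=0x1e:6|imm=0:10 = 0x7800; big→ 78 00

78 00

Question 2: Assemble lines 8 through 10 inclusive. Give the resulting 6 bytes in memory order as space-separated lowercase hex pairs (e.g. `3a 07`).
d7 40 a5 4c 7c 40

L8: band op=0x35:6|rd=3:2|rs=1:2|pad=0:6 ⇒ 0xd740 ⇒ big d7 40
L9: andi op=0x29:6|rd=1:2|imm=76:8 ⇒ 0xa54c ⇒ big a5 4c
L10: cp op=0x1f:6|rd=0:2|rs=1:2|pad=0:6 ⇒ 0x7c40 ⇒ big 7c 40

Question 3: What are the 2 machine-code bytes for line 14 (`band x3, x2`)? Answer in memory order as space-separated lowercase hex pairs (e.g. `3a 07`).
d6 c0

14. band fields op=0x35:6|rd=2:2|rs=3:2|pad=0:6 → word d6c0h → d6 c0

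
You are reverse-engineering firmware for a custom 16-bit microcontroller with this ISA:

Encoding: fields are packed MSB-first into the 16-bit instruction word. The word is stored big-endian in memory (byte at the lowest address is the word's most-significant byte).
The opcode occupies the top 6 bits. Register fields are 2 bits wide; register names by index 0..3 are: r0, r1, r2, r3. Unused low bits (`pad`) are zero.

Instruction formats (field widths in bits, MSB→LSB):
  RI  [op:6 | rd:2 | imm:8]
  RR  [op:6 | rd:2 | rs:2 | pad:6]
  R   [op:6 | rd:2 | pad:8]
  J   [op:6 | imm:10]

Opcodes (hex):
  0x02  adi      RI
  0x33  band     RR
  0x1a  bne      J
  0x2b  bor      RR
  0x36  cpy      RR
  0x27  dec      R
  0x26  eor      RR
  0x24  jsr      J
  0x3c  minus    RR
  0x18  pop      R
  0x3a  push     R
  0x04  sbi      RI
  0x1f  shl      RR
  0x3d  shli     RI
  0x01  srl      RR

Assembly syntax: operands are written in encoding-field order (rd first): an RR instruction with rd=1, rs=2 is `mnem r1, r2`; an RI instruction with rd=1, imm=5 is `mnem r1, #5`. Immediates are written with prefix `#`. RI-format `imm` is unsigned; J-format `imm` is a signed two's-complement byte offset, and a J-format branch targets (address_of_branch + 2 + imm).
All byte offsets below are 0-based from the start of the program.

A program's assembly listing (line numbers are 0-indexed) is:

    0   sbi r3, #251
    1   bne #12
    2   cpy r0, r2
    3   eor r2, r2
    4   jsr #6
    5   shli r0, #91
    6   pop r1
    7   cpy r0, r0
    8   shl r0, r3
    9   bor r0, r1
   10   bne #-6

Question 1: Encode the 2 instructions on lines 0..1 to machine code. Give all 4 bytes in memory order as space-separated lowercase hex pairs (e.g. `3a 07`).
13 fb 68 0c

L0: sbi op=0x4:6|rd=3:2|imm=251:8 ⇒ 0x13fb ⇒ big 13 fb
L1: bne op=0x1a:6|imm=12:10 ⇒ 0x680c ⇒ big 68 0c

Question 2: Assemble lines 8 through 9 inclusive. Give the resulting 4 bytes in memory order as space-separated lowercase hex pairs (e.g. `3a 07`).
line 8 (shl): pack op=0x1f:6|rd=0:2|rs=3:2|pad=0:6 = 0x7cc0; big→ 7c c0
line 9 (bor): pack op=0x2b:6|rd=0:2|rs=1:2|pad=0:6 = 0xac40; big→ ac 40

7c c0 ac 40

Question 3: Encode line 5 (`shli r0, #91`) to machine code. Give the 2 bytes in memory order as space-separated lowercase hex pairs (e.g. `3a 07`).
f4 5b

L5: shli op=0x3d:6|rd=0:2|imm=91:8 ⇒ 0xf45b ⇒ big f4 5b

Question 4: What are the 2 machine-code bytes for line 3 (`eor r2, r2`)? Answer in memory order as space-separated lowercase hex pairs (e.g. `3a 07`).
line 3 (eor): pack op=0x26:6|rd=2:2|rs=2:2|pad=0:6 = 0x9a80; big→ 9a 80

9a 80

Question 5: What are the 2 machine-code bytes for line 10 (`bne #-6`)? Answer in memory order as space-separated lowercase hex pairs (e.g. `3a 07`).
10. bne fields op=0x1a:6|imm=-6:10 → word 6bfah → 6b fa

6b fa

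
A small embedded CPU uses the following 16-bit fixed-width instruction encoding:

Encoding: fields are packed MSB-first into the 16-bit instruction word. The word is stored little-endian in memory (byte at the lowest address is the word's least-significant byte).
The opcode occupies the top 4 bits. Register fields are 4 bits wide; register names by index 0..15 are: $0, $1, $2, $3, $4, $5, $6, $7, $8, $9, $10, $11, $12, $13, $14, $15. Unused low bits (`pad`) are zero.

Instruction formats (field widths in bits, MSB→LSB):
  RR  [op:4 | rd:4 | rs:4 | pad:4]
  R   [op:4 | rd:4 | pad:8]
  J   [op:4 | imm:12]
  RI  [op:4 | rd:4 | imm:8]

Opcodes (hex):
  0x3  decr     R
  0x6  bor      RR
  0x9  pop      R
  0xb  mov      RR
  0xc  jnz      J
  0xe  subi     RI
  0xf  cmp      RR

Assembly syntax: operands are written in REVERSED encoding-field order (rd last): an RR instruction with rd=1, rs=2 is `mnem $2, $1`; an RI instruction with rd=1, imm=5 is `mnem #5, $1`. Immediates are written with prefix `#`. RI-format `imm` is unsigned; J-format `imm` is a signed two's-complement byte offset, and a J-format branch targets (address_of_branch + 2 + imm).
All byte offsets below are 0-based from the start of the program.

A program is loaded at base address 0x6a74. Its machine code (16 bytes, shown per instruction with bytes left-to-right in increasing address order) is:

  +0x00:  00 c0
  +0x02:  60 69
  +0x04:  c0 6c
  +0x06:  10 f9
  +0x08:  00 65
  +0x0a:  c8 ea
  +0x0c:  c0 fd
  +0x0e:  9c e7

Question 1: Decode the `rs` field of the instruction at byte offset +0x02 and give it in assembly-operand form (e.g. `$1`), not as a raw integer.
$6

[02] 60 69 → 0x6960
  top 4b → 0x6 → bor [RR]
  rd: (w>>8)&0xf=0x9 → $9
  rs: (w>>4)&0xf=0x6 → $6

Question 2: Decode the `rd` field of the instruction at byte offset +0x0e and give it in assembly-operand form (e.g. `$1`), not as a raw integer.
$7

+0x0e: 9c e7 ⇒ word 0xe79c (little)
  top 4b → 0xe → subi [RI]
  [11:8] rd=7 = $7
  [7:0] imm=156 = #156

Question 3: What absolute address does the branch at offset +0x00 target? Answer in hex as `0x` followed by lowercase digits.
@+00  little-endian(00 c0) = 0xc000
  op=0xc000>>12=0xc ⇒ jnz (J)
  [11:0] imm=0 = #0
  target = base 0x6a74 + off 0x00 + 2 + imm 0 = 0x6a76

0x6a76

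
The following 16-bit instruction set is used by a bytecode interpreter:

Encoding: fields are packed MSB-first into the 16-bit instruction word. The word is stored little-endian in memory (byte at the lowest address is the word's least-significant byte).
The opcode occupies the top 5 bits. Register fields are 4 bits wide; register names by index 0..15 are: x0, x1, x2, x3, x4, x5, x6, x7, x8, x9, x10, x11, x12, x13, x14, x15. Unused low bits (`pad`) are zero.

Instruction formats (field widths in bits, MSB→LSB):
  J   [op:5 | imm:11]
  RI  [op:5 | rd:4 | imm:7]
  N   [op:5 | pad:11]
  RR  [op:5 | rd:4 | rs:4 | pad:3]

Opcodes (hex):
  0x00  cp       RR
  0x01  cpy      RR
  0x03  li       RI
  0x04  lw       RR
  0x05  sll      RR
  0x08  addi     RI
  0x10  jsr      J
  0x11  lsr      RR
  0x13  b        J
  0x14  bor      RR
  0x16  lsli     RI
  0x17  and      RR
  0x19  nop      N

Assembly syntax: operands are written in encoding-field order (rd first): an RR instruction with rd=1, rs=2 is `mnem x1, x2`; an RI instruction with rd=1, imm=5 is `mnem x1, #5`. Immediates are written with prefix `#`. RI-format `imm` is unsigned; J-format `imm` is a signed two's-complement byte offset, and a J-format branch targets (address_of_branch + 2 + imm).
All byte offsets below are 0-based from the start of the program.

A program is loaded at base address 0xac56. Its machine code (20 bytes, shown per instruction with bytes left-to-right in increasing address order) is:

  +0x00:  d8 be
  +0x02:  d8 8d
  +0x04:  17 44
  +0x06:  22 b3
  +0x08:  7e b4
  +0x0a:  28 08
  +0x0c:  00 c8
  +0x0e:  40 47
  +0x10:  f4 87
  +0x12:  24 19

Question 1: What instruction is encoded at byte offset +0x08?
lsli x8, #126

[08] 7e b4 → 0xb47e
  top 5b → 0x16 → lsli [RI]
  rd@[10:7]=0x8 ⇒ x8
  imm@[6:0]=0x7e ⇒ #126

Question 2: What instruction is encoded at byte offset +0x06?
+0x06: 22 b3 ⇒ word 0xb322 (little)
  top 5b → 0x16 → lsli [RI]
  [10:7] rd=6 = x6
  [6:0] imm=34 = #34

lsli x6, #34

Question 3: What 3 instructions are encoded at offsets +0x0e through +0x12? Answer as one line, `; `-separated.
addi x14, #64; jsr #-12; li x2, #36

@+0e  little-endian(40 47) = 0x4740
  opcode bits[15:11]=0x8: addi/RI
  [10:7] rd=14 = x14
  [6:0] imm=64 = #64
@+10  little-endian(f4 87) = 0x87f4
  opcode bits[15:11]=0x10: jsr/J
  [10:0] imm=2036 (s11→-12) = #-12
@+12  little-endian(24 19) = 0x1924
  opcode bits[15:11]=0x3: li/RI
  [10:7] rd=2 = x2
  [6:0] imm=36 = #36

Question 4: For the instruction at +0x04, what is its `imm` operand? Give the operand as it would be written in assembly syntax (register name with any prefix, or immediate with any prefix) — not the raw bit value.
#23

@+04  little-endian(17 44) = 0x4417
  top 5b → 0x8 → addi [RI]
  rd: (w>>7)&0xf=0x8 → x8
  imm: (w>>0)&0x7f=0x17 → #23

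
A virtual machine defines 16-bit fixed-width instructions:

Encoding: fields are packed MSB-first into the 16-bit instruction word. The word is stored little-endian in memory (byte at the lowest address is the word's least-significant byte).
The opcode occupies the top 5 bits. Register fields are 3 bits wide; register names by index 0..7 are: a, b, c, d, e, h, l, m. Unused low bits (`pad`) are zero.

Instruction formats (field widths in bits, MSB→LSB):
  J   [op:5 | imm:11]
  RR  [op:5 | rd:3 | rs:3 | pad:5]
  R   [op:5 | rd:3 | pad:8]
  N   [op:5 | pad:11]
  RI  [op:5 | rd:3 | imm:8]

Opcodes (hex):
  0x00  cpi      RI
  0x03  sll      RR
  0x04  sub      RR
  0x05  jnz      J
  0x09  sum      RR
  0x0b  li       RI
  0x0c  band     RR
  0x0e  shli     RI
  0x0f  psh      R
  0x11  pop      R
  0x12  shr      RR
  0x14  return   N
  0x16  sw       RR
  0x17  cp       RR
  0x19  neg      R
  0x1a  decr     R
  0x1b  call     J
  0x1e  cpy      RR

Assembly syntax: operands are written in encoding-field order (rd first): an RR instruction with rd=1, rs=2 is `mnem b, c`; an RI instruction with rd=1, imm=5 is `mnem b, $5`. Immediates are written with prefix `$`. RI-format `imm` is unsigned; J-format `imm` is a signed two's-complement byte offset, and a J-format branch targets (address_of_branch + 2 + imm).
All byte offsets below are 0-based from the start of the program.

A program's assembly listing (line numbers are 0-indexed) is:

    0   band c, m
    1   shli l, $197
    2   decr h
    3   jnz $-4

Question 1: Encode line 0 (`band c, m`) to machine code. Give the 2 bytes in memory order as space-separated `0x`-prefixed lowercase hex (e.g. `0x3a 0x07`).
0. band fields op=0xc:5|rd=2:3|rs=7:3|pad=0:5 → word 62e0h → e0 62

0xe0 0x62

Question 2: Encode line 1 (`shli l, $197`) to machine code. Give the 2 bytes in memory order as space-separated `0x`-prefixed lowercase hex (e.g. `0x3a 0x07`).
0xc5 0x76

L1: shli op=0xe:5|rd=6:3|imm=197:8 ⇒ 0x76c5 ⇒ little c5 76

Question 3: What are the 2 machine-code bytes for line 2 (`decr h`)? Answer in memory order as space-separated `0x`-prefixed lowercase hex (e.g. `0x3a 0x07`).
2. decr fields op=0x1a:5|rd=5:3|pad=0:8 → word d500h → 00 d5

0x00 0xd5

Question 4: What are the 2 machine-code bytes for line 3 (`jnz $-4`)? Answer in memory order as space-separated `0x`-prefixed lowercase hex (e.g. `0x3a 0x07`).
L3: jnz op=0x5:5|imm=-4:11 ⇒ 0x2ffc ⇒ little fc 2f

0xfc 0x2f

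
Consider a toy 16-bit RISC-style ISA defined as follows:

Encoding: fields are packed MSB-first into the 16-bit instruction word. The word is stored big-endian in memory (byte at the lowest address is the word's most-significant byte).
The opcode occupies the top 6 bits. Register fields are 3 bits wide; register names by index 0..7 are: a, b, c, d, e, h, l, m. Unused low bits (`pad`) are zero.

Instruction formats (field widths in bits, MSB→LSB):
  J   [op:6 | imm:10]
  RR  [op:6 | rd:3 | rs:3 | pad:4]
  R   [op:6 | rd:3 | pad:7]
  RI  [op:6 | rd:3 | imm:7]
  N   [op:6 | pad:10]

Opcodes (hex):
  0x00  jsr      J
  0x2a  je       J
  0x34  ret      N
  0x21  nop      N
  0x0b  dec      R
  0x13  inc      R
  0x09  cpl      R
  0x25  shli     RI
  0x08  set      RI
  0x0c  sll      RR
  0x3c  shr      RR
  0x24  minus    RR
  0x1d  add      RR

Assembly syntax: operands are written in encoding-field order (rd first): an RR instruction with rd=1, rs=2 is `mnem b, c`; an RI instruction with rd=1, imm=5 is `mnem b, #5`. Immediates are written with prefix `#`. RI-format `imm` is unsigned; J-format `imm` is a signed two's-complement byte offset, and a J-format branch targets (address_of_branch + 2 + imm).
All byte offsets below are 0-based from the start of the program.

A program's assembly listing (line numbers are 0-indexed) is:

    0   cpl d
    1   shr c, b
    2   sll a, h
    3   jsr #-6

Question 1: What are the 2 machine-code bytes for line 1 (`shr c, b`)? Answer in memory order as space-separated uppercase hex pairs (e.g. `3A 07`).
F1 10

L1: shr op=0x3c:6|rd=2:3|rs=1:3|pad=0:4 ⇒ 0xf110 ⇒ big f1 10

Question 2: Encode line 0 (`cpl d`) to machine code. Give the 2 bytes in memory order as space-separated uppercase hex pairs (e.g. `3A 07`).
25 80

L0: cpl op=0x9:6|rd=3:3|pad=0:7 ⇒ 0x2580 ⇒ big 25 80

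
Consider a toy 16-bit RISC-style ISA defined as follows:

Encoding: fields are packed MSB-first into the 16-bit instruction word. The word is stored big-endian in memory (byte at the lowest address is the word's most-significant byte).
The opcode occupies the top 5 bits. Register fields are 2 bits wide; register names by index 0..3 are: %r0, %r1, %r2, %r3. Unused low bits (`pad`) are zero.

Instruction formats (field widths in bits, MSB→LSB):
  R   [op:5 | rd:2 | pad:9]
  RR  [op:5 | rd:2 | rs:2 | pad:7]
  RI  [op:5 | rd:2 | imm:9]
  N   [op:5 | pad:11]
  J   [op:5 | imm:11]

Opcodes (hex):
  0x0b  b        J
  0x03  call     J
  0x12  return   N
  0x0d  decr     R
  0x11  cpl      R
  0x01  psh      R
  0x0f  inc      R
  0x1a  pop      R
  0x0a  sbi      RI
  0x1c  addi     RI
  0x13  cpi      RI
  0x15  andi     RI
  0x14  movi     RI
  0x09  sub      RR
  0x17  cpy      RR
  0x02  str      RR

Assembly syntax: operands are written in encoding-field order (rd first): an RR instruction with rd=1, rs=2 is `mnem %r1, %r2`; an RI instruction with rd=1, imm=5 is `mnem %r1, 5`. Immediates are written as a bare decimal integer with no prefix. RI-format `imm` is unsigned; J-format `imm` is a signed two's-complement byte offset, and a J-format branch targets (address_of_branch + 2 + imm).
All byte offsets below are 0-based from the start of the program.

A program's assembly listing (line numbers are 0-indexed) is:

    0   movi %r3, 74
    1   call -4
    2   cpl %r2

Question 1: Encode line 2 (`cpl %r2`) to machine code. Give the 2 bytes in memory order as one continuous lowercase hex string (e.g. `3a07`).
line 2 (cpl): pack op=0x11:5|rd=2:2|pad=0:9 = 0x8c00; big→ 8c 00

8c00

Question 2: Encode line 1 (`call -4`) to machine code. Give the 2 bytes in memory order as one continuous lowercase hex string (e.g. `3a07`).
1ffc

line 1 (call): pack op=0x3:5|imm=-4:11 = 0x1ffc; big→ 1f fc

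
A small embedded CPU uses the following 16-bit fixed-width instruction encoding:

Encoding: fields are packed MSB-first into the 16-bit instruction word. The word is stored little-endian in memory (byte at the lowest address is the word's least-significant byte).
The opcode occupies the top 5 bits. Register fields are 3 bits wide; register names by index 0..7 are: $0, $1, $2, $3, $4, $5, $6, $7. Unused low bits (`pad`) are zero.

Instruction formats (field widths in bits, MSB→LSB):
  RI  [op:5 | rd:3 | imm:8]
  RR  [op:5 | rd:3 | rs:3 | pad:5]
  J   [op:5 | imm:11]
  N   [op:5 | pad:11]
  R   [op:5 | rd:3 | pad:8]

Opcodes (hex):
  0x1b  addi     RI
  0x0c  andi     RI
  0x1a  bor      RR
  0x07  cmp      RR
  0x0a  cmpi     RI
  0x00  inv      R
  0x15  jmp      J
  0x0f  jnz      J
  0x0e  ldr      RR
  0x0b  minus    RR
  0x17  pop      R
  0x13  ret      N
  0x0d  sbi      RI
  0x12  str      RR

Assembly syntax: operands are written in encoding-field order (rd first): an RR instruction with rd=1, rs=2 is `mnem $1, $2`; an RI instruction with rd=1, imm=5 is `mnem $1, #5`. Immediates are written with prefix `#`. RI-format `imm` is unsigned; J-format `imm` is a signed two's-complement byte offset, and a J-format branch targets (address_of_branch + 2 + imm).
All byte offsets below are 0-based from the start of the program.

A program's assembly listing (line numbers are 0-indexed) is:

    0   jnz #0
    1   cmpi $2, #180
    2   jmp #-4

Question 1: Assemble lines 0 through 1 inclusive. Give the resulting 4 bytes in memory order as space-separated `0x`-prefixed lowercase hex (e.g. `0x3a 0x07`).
0x00 0x78 0xb4 0x52

L0: jnz op=0xf:5|imm=0:11 ⇒ 0x7800 ⇒ little 00 78
L1: cmpi op=0xa:5|rd=2:3|imm=180:8 ⇒ 0x52b4 ⇒ little b4 52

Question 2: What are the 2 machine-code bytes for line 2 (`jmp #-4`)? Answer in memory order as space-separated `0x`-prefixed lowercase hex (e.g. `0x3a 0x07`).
0xfc 0xaf

2. jmp fields op=0x15:5|imm=-4:11 → word affch → fc af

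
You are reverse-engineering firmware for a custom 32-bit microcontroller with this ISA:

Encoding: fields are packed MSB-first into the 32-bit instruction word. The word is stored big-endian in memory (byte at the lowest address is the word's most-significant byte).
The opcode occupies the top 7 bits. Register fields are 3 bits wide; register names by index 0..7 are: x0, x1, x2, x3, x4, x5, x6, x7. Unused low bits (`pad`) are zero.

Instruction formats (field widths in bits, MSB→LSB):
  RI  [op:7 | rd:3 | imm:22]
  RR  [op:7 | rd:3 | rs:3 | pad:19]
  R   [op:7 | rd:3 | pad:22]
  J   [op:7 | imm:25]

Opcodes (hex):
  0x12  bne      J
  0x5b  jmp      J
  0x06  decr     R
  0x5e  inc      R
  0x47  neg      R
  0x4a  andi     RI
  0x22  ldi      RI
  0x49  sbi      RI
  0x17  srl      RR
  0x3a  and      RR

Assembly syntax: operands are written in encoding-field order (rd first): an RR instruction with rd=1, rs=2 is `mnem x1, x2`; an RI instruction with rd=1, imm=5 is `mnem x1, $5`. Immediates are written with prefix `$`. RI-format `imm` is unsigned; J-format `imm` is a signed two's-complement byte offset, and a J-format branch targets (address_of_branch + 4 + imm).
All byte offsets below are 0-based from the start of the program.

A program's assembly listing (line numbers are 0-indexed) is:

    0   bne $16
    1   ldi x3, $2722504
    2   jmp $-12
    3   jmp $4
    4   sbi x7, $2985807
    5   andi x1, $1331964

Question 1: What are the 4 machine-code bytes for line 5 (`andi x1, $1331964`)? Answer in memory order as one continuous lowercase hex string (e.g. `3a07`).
line 5 (andi): pack op=0x4a:7|rd=1:3|imm=1331964:22 = 0x945452fc; big→ 94 54 52 fc

945452fc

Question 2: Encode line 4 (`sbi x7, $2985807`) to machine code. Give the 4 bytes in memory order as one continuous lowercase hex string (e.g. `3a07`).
L4: sbi op=0x49:7|rd=7:3|imm=2985807:22 ⇒ 0x93ed8f4f ⇒ big 93 ed 8f 4f

93ed8f4f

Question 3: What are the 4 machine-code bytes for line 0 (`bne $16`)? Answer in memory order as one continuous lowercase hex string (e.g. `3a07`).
24000010

line 0 (bne): pack op=0x12:7|imm=16:25 = 0x24000010; big→ 24 00 00 10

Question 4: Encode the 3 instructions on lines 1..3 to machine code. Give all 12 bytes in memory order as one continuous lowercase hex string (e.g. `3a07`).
line 1 (ldi): pack op=0x22:7|rd=3:3|imm=2722504:22 = 0x44e98ac8; big→ 44 e9 8a c8
line 2 (jmp): pack op=0x5b:7|imm=-12:25 = 0xb7fffff4; big→ b7 ff ff f4
line 3 (jmp): pack op=0x5b:7|imm=4:25 = 0xb6000004; big→ b6 00 00 04

44e98ac8b7fffff4b6000004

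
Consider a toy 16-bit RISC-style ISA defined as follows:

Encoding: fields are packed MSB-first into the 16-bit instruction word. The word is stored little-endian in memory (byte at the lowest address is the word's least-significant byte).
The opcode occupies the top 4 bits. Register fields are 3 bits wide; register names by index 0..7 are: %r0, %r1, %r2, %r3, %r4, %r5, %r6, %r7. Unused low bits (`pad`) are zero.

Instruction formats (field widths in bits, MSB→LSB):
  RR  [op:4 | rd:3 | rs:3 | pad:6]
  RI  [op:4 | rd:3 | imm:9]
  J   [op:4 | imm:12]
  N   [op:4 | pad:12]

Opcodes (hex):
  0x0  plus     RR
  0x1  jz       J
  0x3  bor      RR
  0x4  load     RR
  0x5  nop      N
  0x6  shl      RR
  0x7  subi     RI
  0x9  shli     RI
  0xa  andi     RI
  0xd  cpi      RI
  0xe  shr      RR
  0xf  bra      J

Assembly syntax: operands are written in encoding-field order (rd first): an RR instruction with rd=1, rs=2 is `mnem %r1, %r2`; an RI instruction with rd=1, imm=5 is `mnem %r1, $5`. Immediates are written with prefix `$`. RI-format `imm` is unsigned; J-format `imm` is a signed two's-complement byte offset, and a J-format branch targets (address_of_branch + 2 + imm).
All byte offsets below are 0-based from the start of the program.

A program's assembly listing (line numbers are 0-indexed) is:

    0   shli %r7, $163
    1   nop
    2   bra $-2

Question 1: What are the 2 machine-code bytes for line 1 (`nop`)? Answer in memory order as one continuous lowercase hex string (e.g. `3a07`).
1. nop fields op=0x5:4|pad=0:12 → word 5000h → 00 50

0050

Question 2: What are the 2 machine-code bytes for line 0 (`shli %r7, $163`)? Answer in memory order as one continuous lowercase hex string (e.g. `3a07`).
a39e

L0: shli op=0x9:4|rd=7:3|imm=163:9 ⇒ 0x9ea3 ⇒ little a3 9e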